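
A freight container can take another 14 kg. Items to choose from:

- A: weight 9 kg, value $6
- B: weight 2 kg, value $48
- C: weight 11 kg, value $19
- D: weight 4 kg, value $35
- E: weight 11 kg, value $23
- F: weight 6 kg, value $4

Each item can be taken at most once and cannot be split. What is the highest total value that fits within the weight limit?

This is a 0/1 knapsack; check combinations near the capacity.
- B+D+F: weight 2+4+6=12, value 48+35+4=87
- B+D: weight 2+4=6, value 48+35=83
- B+E: weight 2+11=13, value 48+23=71
- B+C: weight 2+11=13, value 48+19=67
- A+B: weight 9+2=11, value 6+48=54
Best: $87.

$87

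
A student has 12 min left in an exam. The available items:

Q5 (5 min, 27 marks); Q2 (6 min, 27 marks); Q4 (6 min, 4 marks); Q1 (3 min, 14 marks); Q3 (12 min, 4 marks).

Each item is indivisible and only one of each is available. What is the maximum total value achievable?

This is a 0/1 knapsack; check combinations near the capacity.
- Q5+Q2: time 5+6=11, value 27+27=54
- Q5+Q1: time 5+3=8, value 27+14=41
- Q2+Q1: time 6+3=9, value 27+14=41
Best: 54 marks.

54 marks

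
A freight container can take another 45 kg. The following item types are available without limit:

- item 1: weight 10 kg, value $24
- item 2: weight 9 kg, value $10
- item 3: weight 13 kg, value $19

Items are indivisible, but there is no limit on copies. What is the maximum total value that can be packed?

$96

Best value-per-unit is item 1 at 24/10, and filling with it alone uses weight 4×10=40. No mix of the others beats 4×24 = 96.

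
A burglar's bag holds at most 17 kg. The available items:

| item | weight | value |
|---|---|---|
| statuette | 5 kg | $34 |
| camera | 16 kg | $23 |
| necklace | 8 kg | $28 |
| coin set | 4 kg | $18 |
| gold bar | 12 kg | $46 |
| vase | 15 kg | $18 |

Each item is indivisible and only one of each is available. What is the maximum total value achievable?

This is a 0/1 knapsack; check combinations near the capacity.
- statuette+necklace+coin set: weight 5+8+4=17, value 34+28+18=80
- statuette+gold bar: weight 5+12=17, value 34+46=80
- coin set+gold bar: weight 4+12=16, value 18+46=64
Best: $80.

$80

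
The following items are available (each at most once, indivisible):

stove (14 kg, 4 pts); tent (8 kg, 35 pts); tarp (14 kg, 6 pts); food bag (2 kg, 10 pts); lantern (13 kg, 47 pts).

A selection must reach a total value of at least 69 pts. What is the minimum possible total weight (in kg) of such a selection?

Subsets with value ≥ 69, sorted by total weight:
- tent+lantern: weight 21, value 82
- tent+food bag+lantern: weight 23, value 92
- tent+tarp+lantern: weight 35, value 88
- stove+tent+lantern: weight 35, value 86
Minimum weight: 21 kg.

21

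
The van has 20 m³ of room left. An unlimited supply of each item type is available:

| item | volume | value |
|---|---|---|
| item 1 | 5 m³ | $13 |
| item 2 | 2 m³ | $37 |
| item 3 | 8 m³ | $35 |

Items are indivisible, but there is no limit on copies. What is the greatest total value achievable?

Best value-per-unit is item 2 at 37/2, and filling with it alone uses volume 10×2=20. No mix of the others beats 10×37 = 370.

$370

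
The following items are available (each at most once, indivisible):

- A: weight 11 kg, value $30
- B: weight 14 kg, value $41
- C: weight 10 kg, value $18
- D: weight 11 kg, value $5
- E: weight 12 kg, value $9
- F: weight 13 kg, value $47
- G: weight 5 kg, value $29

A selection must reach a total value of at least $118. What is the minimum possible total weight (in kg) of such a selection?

Subsets with value ≥ 118, sorted by total weight:
- A+B+F: weight 38, value 118
- A+C+F+G: weight 39, value 124
- A+B+C+G: weight 40, value 118
Minimum weight: 38 kg.

38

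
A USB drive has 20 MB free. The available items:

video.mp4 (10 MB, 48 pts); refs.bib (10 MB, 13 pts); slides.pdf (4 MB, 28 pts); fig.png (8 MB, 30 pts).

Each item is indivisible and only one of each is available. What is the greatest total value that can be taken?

78 pts

This is a 0/1 knapsack; check combinations near the capacity.
- video.mp4+fig.png: size 10+8=18, value 48+30=78
- video.mp4+slides.pdf: size 10+4=14, value 48+28=76
- video.mp4+refs.bib: size 10+10=20, value 48+13=61
- slides.pdf+fig.png: size 4+8=12, value 28+30=58
- video.mp4: size 10, value 48
Best: 78 pts.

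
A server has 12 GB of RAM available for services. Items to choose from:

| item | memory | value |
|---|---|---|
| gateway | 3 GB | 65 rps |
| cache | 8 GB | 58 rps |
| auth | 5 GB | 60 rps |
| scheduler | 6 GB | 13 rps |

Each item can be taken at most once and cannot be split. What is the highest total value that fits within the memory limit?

This is a 0/1 knapsack; check combinations near the capacity.
- gateway+auth: memory 3+5=8, value 65+60=125
- gateway+cache: memory 3+8=11, value 65+58=123
- gateway+scheduler: memory 3+6=9, value 65+13=78
Best: 125 rps.

125 rps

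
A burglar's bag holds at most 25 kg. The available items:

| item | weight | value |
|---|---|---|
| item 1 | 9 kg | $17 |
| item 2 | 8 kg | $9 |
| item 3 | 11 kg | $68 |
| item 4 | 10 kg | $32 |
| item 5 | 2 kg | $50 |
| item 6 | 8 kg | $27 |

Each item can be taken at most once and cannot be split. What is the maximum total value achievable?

$150

Check high-value combinations within 25 kg:
- item 3+item 4+item 5: weight 11+10+2=23, value 68+32+50=150
- item 3+item 5+item 6: weight 11+2+8=21, value 68+50+27=145
- item 1+item 3+item 5: weight 9+11+2=22, value 17+68+50=135
Best: $150.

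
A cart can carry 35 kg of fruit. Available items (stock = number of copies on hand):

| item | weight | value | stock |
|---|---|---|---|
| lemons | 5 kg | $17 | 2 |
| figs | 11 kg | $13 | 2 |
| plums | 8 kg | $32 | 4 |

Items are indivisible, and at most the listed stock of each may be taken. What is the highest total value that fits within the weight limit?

$130

Top feasible selections:
- 2×lemons + 3×plums: weight 34, value 130
- 4×plums: weight 32, value 128
Best: $130.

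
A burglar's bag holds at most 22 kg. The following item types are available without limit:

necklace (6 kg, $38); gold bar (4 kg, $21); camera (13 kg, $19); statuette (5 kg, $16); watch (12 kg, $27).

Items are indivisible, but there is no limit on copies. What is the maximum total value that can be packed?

$135

Best value-per-unit is necklace at 38/6; filling with it alone gives 3×38 = 114.
Optimal mix: 3×necklace + 1×gold bar → weight 22, value 135.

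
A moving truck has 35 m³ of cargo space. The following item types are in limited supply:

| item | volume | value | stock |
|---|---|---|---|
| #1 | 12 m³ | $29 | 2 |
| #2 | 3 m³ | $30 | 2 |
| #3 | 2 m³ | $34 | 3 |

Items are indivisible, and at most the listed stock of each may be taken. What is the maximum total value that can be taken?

Best selections within volume 35 and stock limits:
- 1×#1 + 2×#2 + 3×#3: volume 24, value 191
- 2×#1 + 1×#2 + 3×#3: volume 33, value 190
- 2×#1 + 2×#2 + 2×#3: volume 34, value 186
Best: $191.

$191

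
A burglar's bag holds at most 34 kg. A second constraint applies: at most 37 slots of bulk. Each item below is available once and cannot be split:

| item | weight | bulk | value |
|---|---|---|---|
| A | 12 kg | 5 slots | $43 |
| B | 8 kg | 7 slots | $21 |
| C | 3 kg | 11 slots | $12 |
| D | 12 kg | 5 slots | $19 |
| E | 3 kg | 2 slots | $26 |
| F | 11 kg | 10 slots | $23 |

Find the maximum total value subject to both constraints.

Feasible sets respecting both limits:
- A+B+E+F: weight 34, bulk 24, value 113
- A+C+E+F: weight 29, bulk 28, value 104
- A+B+C+E: weight 26, bulk 25, value 102
Best: $113.

$113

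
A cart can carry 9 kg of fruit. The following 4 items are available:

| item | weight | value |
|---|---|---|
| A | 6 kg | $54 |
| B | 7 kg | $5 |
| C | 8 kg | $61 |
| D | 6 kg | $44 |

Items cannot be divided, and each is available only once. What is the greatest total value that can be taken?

$61

Check high-value combinations within 9 kg:
- C: weight 8, value 61
- A: weight 6, value 54
- D: weight 6, value 44
- B: weight 7, value 5
Best: $61.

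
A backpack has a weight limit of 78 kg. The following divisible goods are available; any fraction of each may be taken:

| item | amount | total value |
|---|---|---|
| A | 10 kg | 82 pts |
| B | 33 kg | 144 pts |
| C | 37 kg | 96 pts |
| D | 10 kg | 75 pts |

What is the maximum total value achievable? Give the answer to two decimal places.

Take in order of value per unit:
- A (82/10 per unit): all 10 → value 82, running total 82.00
- D (75/10 per unit): all 10 → value 75, running total 157.00
- B (144/33 per unit): all 33 → value 144, running total 301.00
- C (96/37 per unit): 25 of 37 → value 25×96/37 = 64.8649, running total 365.86
Total 365.86.

365.86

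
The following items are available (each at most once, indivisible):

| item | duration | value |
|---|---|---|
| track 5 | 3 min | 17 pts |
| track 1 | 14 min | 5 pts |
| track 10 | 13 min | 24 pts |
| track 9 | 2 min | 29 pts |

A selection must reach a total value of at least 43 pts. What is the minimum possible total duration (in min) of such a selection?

Subsets with value ≥ 43, sorted by total duration:
- track 5+track 9: duration 5, value 46
- track 10+track 9: duration 15, value 53
- track 5+track 10+track 9: duration 18, value 70
- track 5+track 1+track 9: duration 19, value 51
Minimum duration: 5 min.

5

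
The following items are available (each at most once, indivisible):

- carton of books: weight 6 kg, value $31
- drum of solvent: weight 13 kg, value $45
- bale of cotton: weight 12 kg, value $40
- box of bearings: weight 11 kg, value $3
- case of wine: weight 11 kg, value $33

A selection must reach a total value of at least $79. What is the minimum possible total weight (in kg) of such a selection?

Subsets with value ≥ 79, sorted by total weight:
- drum of solvent+bale of cotton: weight 25, value 85
- carton of books+bale of cotton+case of wine: weight 29, value 104
Minimum weight: 25 kg.

25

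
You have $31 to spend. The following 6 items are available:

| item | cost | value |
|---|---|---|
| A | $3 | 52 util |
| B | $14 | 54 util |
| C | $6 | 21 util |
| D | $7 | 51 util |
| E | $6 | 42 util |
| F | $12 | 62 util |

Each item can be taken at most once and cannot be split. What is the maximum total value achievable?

207 util

Check high-value combinations within $31:
- A+D+E+F: cost 3+7+6+12=28, value 52+51+42+62=207
- A+B+D+E: cost 3+14+7+6=30, value 52+54+51+42=199
- A+C+D+F: cost 3+6+7+12=28, value 52+21+51+62=186
Best: 207 util.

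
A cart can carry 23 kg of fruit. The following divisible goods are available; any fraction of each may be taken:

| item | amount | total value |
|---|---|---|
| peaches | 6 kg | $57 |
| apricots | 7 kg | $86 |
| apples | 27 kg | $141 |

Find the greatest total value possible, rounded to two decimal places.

Take in order of value per unit:
- apricots (86/7 per unit): all 7 → value 86, running total 86.00
- peaches (57/6 per unit): all 6 → value 57, running total 143.00
- apples (141/27 per unit): 10 of 27 → value 10×141/27 = 52.2222, running total 195.22
Total 195.22.

195.22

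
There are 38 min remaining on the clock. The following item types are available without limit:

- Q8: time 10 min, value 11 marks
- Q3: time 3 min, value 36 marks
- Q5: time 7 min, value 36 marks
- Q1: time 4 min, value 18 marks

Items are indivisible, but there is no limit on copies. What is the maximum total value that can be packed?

Best value-per-unit is Q3 at 36/3, and filling with it alone uses time 12×3=36. No mix of the others beats 12×36 = 432.

432 marks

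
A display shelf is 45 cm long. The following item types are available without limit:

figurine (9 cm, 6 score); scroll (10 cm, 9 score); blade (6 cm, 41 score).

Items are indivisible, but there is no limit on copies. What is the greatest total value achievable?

Best value-per-unit is blade at 41/6, and filling with it alone uses length 7×6=42. No mix of the others beats 7×41 = 287.

287 score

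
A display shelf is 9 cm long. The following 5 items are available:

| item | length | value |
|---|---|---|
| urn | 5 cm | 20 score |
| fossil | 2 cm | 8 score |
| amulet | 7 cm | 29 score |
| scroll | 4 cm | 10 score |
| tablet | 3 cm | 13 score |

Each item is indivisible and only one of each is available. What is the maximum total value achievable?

Check high-value combinations within 9 cm:
- fossil+amulet: length 2+7=9, value 8+29=37
- urn+tablet: length 5+3=8, value 20+13=33
- fossil+scroll+tablet: length 2+4+3=9, value 8+10+13=31
- urn+scroll: length 5+4=9, value 20+10=30
Best: 37 score.

37 score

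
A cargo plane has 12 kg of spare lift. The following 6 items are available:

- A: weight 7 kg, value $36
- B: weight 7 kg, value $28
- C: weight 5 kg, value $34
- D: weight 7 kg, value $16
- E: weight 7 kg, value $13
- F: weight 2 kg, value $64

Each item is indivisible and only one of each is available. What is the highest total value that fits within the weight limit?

Check high-value combinations within 12 kg:
- A+F: weight 7+2=9, value 36+64=100
- C+F: weight 5+2=7, value 34+64=98
- B+F: weight 7+2=9, value 28+64=92
- D+F: weight 7+2=9, value 16+64=80
Best: $100.

$100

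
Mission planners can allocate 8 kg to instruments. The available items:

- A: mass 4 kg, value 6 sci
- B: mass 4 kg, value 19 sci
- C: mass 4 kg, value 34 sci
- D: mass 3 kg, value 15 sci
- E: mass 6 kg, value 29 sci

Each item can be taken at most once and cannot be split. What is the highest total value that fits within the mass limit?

Check high-value combinations within 8 kg:
- B+C: mass 4+4=8, value 19+34=53
- C+D: mass 4+3=7, value 34+15=49
- A+C: mass 4+4=8, value 6+34=40
- C: mass 4, value 34
- B+D: mass 4+3=7, value 19+15=34
Best: 53 sci.

53 sci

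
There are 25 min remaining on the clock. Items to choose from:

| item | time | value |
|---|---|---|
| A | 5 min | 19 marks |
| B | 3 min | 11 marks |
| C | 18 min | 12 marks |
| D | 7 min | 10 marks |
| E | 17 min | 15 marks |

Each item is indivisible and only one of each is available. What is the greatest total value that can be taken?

45 marks

Check high-value combinations within 25 min:
- A+B+E: time 5+3+17=25, value 19+11+15=45
- A+B+D: time 5+3+7=15, value 19+11+10=40
- A+E: time 5+17=22, value 19+15=34
- A+C: time 5+18=23, value 19+12=31
- A+B: time 5+3=8, value 19+11=30
Best: 45 marks.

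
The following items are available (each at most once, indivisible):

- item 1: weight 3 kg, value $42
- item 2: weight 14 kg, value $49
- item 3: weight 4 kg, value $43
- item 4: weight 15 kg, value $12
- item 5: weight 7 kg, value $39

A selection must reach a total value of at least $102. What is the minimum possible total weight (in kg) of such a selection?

Subsets with value ≥ 102, sorted by total weight:
- item 1+item 3+item 5: weight 14, value 124
- item 1+item 2+item 3: weight 21, value 134
Minimum weight: 14 kg.

14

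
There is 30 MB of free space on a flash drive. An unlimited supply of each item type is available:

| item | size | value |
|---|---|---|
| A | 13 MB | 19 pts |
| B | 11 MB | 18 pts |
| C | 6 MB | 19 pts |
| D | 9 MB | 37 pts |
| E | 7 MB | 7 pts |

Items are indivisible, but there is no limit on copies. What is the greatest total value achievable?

112 pts

Best value-per-unit is D at 37/9; filling with it alone gives 3×37 = 111.
Optimal mix: 2×C + 2×D → size 30, value 112.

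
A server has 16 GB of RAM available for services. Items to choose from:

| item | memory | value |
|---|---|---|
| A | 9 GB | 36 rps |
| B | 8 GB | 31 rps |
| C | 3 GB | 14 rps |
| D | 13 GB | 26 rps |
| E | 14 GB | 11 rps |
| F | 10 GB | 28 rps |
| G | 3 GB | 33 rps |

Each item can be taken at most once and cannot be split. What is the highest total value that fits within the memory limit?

Check high-value combinations within 16 GB:
- A+C+G: memory 9+3+3=15, value 36+14+33=83
- B+C+G: memory 8+3+3=14, value 31+14+33=78
- C+F+G: memory 3+10+3=16, value 14+28+33=75
Best: 83 rps.

83 rps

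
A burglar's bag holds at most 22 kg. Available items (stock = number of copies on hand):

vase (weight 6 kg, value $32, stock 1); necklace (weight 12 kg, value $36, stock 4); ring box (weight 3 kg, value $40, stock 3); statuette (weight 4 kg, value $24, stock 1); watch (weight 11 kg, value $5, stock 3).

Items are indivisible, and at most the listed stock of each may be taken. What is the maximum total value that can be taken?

$176

Top feasible selections:
- 1×vase + 3×ring box + 1×statuette: weight 19, value 176
- 1×necklace + 3×ring box: weight 21, value 156
- 1×vase + 3×ring box: weight 15, value 152
Best: $176.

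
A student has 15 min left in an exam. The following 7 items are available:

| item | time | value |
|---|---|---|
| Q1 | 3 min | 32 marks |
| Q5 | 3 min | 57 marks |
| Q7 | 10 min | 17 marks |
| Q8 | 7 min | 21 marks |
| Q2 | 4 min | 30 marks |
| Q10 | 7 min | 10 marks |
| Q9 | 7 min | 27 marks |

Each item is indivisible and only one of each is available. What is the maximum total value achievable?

This is a 0/1 knapsack; check combinations near the capacity.
- Q1+Q5+Q2: time 3+3+4=10, value 32+57+30=119
- Q1+Q5+Q9: time 3+3+7=13, value 32+57+27=116
- Q5+Q2+Q9: time 3+4+7=14, value 57+30+27=114
- Q1+Q5+Q8: time 3+3+7=13, value 32+57+21=110
- Q5+Q8+Q2: time 3+7+4=14, value 57+21+30=108
Best: 119 marks.

119 marks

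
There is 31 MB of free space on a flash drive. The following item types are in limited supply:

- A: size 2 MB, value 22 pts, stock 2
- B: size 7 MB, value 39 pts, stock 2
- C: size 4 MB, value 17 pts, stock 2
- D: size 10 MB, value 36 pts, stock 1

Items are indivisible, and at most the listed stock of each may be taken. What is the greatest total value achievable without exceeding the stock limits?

158 pts

Best selections within size 31 and stock limits:
- 2×A + 2×B + 1×D: size 28, value 158
- 2×A + 2×B + 2×C: size 26, value 156
- 2×A + 1×B + 2×C + 1×D: size 29, value 153
Best: 158 pts.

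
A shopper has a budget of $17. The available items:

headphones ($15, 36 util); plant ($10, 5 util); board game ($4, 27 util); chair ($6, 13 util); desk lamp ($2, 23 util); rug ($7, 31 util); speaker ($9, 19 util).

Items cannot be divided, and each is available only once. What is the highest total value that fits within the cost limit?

81 util

Check high-value combinations within $17:
- board game+desk lamp+rug: cost 4+2+7=13, value 27+23+31=81
- board game+chair+rug: cost 4+6+7=17, value 27+13+31=71
- board game+desk lamp+speaker: cost 4+2+9=15, value 27+23+19=69
- chair+desk lamp+rug: cost 6+2+7=15, value 13+23+31=67
Best: 81 util.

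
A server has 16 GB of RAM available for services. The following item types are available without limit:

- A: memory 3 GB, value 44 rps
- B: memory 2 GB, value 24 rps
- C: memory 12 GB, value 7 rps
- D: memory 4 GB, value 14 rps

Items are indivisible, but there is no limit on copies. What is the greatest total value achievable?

Best value-per-unit is A at 44/3; filling with it alone gives 5×44 = 220.
Optimal mix: 4×A + 2×B → memory 16, value 224.

224 rps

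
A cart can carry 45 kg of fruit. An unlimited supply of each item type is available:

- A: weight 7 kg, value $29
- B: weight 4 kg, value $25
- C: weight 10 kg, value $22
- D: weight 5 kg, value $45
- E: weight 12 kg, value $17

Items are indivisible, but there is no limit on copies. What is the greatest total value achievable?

$405

Best value-per-unit is D at 45/5, and filling with it alone uses weight 9×5=45. No mix of the others beats 9×45 = 405.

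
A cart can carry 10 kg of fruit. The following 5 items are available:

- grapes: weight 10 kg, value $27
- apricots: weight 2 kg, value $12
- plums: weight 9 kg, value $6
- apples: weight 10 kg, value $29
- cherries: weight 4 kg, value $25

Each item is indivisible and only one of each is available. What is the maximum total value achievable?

This is a 0/1 knapsack; check combinations near the capacity.
- apricots+cherries: weight 2+4=6, value 12+25=37
- apples: weight 10, value 29
- grapes: weight 10, value 27
Best: $37.

$37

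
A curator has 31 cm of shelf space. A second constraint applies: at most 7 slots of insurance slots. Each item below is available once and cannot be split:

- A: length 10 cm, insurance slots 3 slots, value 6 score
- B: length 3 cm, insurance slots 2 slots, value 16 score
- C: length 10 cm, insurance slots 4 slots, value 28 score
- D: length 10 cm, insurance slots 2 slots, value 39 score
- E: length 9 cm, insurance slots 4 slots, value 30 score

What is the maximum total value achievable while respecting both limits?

69 score

Feasible sets respecting both limits:
- D+E: length 19, insurance slots 6, value 69
- C+D: length 20, insurance slots 6, value 67
- A+B+D: length 23, insurance slots 7, value 61
- B+D: length 13, insurance slots 4, value 55
Best: 69 score.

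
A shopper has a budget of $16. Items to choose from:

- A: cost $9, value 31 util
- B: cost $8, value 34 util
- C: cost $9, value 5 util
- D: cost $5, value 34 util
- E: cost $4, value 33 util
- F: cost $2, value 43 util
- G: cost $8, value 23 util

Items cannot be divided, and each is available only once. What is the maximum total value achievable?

111 util

Check high-value combinations within $16:
- B+D+F: cost 8+5+2=15, value 34+34+43=111
- D+E+F: cost 5+4+2=11, value 34+33+43=110
- B+E+F: cost 8+4+2=14, value 34+33+43=110
- A+D+F: cost 9+5+2=16, value 31+34+43=108
- A+E+F: cost 9+4+2=15, value 31+33+43=107
Best: 111 util.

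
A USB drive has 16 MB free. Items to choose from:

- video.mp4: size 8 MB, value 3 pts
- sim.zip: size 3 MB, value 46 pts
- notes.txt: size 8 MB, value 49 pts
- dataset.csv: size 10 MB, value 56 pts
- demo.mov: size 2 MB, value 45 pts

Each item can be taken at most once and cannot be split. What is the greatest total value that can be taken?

Check high-value combinations within 16 MB:
- sim.zip+dataset.csv+demo.mov: size 3+10+2=15, value 46+56+45=147
- sim.zip+notes.txt+demo.mov: size 3+8+2=13, value 46+49+45=140
- sim.zip+dataset.csv: size 3+10=13, value 46+56=102
Best: 147 pts.

147 pts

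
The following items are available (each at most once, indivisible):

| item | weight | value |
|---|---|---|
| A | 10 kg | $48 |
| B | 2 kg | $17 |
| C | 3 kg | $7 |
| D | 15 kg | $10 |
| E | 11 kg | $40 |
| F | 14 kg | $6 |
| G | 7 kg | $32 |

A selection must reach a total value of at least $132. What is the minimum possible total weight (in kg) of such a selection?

30

Subsets with value ≥ 132, sorted by total weight:
- A+B+E+G: weight 30, value 137
- A+B+C+E+G: weight 33, value 144
- A+B+E+F+G: weight 44, value 143
Minimum weight: 30 kg.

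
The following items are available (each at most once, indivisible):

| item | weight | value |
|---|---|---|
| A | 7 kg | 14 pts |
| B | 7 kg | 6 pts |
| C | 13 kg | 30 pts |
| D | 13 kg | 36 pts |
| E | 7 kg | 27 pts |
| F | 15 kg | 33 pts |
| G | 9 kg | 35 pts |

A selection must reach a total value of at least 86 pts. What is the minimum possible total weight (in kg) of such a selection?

Subsets with value ≥ 86, sorted by total weight:
- D+E+G: weight 29, value 98
- C+E+G: weight 29, value 92
- E+F+G: weight 31, value 95
- C+D+E: weight 33, value 93
Minimum weight: 29 kg.

29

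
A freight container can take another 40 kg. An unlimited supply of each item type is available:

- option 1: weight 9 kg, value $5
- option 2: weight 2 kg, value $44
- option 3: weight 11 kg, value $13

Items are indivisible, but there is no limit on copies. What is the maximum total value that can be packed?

Best value-per-unit is option 2 at 44/2, and filling with it alone uses weight 20×2=40. No mix of the others beats 20×44 = 880.

$880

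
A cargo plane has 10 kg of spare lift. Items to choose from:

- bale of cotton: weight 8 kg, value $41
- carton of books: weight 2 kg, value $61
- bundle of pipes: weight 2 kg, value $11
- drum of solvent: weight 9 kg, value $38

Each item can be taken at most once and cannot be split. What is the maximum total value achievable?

$102

This is a 0/1 knapsack; check combinations near the capacity.
- bale of cotton+carton of books: weight 8+2=10, value 41+61=102
- carton of books+bundle of pipes: weight 2+2=4, value 61+11=72
- carton of books: weight 2, value 61
- bale of cotton+bundle of pipes: weight 8+2=10, value 41+11=52
- bale of cotton: weight 8, value 41
Best: $102.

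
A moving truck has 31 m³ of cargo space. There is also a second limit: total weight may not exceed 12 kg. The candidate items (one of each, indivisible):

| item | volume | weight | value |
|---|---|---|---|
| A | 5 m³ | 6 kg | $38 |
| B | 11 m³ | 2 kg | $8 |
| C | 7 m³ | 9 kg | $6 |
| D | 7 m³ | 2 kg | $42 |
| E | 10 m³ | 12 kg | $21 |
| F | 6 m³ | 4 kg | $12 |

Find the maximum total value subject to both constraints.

$92

Feasible sets respecting both limits:
- A+D+F: volume 18, weight 12, value 92
- A+B+D: volume 23, weight 10, value 88
- A+D: volume 12, weight 8, value 80
- B+D+F: volume 24, weight 8, value 62
Best: $92.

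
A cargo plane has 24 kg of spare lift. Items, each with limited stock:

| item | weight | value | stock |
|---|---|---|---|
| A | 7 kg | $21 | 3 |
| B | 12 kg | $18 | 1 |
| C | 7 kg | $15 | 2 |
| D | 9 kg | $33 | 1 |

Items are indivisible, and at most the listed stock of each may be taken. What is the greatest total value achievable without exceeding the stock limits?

$75

Top feasible selections:
- 2×A + 1×D: weight 23, value 75
- 1×A + 1×C + 1×D: weight 23, value 69
- 3×A: weight 21, value 63
Best: $75.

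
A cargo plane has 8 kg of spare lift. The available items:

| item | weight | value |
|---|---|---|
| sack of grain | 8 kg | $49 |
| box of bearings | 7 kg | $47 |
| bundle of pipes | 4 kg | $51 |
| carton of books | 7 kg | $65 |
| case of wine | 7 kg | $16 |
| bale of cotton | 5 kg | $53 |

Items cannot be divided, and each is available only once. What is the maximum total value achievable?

$65

Check high-value combinations within 8 kg:
- carton of books: weight 7, value 65
- bale of cotton: weight 5, value 53
- bundle of pipes: weight 4, value 51
- sack of grain: weight 8, value 49
Best: $65.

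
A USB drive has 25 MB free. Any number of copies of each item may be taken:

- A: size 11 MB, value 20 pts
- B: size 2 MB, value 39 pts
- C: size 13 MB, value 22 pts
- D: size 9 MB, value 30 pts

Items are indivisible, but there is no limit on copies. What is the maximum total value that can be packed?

468 pts

Best value-per-unit is B at 39/2, and filling with it alone uses size 12×2=24. No mix of the others beats 12×39 = 468.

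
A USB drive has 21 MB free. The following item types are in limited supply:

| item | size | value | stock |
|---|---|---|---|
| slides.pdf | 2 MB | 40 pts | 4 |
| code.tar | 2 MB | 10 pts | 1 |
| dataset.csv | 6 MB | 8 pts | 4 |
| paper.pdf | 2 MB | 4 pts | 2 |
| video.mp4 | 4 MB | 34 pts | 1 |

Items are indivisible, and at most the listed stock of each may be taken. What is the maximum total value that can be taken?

212 pts

Best selections within size 21 and stock limits:
- 4×slides.pdf + 1×code.tar + 2×paper.pdf + 1×video.mp4: size 18, value 212
- 4×slides.pdf + 1×code.tar + 1×dataset.csv + 1×video.mp4: size 20, value 212
- 4×slides.pdf + 1×code.tar + 1×paper.pdf + 1×video.mp4: size 16, value 208
Best: 212 pts.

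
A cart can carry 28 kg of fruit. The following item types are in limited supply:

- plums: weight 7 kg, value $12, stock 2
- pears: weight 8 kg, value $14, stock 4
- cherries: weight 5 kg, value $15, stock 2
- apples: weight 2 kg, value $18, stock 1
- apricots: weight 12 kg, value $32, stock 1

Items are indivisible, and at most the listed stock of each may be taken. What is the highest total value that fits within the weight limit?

Best selections within weight 28 and stock limits:
- 2×cherries + 1×apples + 1×apricots: weight 24, value 80
- 1×pears + 1×cherries + 1×apples + 1×apricots: weight 27, value 79
Best: $80.

$80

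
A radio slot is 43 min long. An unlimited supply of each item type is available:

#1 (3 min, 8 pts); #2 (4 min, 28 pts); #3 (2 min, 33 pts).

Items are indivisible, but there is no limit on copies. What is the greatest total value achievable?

Best value-per-unit is #3 at 33/2, and filling with it alone uses duration 21×2=42. No mix of the others beats 21×33 = 693.

693 pts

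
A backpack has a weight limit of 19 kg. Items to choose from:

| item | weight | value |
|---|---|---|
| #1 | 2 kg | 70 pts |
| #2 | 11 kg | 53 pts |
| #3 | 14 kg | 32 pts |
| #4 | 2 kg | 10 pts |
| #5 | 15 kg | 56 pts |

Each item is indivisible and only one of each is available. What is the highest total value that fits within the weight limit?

Check high-value combinations within 19 kg:
- #1+#4+#5: weight 2+2+15=19, value 70+10+56=136
- #1+#2+#4: weight 2+11+2=15, value 70+53+10=133
- #1+#5: weight 2+15=17, value 70+56=126
Best: 136 pts.

136 pts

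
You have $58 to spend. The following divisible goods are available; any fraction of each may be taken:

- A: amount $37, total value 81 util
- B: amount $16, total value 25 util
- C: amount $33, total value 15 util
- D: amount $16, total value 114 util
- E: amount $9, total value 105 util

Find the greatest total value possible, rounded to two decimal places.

291.24

Take in order of value per unit:
- E (105/9 per unit): all 9 → value 105, running total 105.00
- D (114/16 per unit): all 16 → value 114, running total 219.00
- A (81/37 per unit): 33 of 37 → value 33×81/37 = 72.2432, running total 291.24
Total 291.24.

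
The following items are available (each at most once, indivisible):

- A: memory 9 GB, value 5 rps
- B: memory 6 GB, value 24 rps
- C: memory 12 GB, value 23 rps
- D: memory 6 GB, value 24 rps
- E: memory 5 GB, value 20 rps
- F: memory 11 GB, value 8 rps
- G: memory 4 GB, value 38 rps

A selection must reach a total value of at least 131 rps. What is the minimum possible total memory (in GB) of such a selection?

Subsets with value ≥ 131, sorted by total memory:
- A+B+C+D+E+G: memory 42, value 134
- B+C+D+E+F+G: memory 44, value 137
- A+B+C+D+E+F+G: memory 53, value 142
Minimum memory: 42 GB.

42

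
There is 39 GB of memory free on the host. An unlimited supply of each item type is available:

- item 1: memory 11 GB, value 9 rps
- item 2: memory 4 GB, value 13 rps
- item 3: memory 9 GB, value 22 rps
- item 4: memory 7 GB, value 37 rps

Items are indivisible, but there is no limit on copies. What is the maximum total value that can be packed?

198 rps

Best value-per-unit is item 4 at 37/7; filling with it alone gives 5×37 = 185.
Optimal mix: 1×item 2 + 5×item 4 → memory 39, value 198.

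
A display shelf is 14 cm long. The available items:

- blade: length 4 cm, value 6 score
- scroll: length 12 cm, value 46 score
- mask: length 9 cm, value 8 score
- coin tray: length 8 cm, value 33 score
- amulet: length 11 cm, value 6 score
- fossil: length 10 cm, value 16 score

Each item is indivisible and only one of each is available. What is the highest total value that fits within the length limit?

Check high-value combinations within 14 cm:
- scroll: length 12, value 46
- blade+coin tray: length 4+8=12, value 6+33=39
- coin tray: length 8, value 33
- blade+fossil: length 4+10=14, value 6+16=22
- fossil: length 10, value 16
Best: 46 score.

46 score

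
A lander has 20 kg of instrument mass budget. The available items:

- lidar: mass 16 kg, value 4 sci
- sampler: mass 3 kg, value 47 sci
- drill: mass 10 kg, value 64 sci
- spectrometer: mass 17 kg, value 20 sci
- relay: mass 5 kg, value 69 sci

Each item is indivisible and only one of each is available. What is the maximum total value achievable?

Check high-value combinations within 20 kg:
- sampler+drill+relay: mass 3+10+5=18, value 47+64+69=180
- drill+relay: mass 10+5=15, value 64+69=133
- sampler+relay: mass 3+5=8, value 47+69=116
Best: 180 sci.

180 sci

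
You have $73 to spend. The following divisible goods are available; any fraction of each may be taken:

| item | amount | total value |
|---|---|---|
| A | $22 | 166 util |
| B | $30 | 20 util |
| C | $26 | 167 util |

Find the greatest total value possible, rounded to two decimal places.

Take in order of value per unit:
- A (166/22 per unit): all 22 → value 166, running total 166.00
- C (167/26 per unit): all 26 → value 167, running total 333.00
- B (20/30 per unit): 25 of 30 → value 25×20/30 = 16.6667, running total 349.67
Total 349.67.

349.67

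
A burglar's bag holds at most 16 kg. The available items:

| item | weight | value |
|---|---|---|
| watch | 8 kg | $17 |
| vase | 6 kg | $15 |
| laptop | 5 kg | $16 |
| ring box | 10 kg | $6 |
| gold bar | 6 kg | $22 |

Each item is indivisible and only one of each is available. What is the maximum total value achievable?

$39

This is a 0/1 knapsack; check combinations near the capacity.
- watch+gold bar: weight 8+6=14, value 17+22=39
- laptop+gold bar: weight 5+6=11, value 16+22=38
- vase+gold bar: weight 6+6=12, value 15+22=37
- watch+laptop: weight 8+5=13, value 17+16=33
- watch+vase: weight 8+6=14, value 17+15=32
Best: $39.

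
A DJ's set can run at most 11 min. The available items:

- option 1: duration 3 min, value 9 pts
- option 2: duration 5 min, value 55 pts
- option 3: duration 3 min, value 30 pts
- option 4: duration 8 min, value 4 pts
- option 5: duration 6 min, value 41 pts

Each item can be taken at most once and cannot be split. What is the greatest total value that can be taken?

This is a 0/1 knapsack; check combinations near the capacity.
- option 2+option 5: duration 5+6=11, value 55+41=96
- option 1+option 2+option 3: duration 3+5+3=11, value 9+55+30=94
- option 2+option 3: duration 5+3=8, value 55+30=85
- option 3+option 5: duration 3+6=9, value 30+41=71
Best: 96 pts.

96 pts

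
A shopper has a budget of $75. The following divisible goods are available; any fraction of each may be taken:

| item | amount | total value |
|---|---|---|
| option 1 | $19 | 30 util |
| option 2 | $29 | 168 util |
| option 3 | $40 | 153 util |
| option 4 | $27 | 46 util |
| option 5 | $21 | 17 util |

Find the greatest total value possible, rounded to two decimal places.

331.22

Take in order of value per unit:
- option 2 (168/29 per unit): all 29 → value 168, running total 168.00
- option 3 (153/40 per unit): all 40 → value 153, running total 321.00
- option 4 (46/27 per unit): 6 of 27 → value 6×46/27 = 10.2222, running total 331.22
Total 331.22.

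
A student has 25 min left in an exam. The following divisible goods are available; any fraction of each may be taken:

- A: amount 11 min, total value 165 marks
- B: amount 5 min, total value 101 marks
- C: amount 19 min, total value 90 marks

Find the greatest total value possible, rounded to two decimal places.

Take in order of value per unit:
- B (101/5 per unit): all 5 → value 101, running total 101.00
- A (165/11 per unit): all 11 → value 165, running total 266.00
- C (90/19 per unit): 9 of 19 → value 9×90/19 = 42.6316, running total 308.63
Total 308.63.

308.63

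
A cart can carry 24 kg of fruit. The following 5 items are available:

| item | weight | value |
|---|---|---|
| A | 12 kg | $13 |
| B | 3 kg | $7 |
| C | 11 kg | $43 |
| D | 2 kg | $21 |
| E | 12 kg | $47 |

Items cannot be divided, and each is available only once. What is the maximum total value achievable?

Check high-value combinations within 24 kg:
- C+E: weight 11+12=23, value 43+47=90
- B+D+E: weight 3+2+12=17, value 7+21+47=75
- B+C+D: weight 3+11+2=16, value 7+43+21=71
- D+E: weight 2+12=14, value 21+47=68
Best: $90.

$90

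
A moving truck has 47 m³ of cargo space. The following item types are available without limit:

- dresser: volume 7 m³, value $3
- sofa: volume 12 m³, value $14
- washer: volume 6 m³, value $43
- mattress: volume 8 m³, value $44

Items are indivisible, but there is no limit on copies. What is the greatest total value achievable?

$303

Best value-per-unit is washer at 43/6; filling with it alone gives 7×43 = 301.
Optimal mix: 5×washer + 2×mattress → volume 46, value 303.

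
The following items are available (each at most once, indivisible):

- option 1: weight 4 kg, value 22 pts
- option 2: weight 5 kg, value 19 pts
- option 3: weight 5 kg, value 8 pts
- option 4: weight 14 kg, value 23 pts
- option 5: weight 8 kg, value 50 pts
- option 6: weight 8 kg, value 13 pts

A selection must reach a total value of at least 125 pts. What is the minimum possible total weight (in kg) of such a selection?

Subsets with value ≥ 125, sorted by total weight:
- option 1+option 2+option 4+option 5+option 6: weight 39, value 127
- option 1+option 2+option 3+option 4+option 5+option 6: weight 44, value 135
Minimum weight: 39 kg.

39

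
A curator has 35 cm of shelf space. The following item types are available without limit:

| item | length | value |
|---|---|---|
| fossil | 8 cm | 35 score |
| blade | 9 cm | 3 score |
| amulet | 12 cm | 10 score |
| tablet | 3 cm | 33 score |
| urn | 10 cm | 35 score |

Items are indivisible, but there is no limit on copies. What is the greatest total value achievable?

Best value-per-unit is tablet at 33/3, and filling with it alone uses length 11×3=33. No mix of the others beats 11×33 = 363.

363 score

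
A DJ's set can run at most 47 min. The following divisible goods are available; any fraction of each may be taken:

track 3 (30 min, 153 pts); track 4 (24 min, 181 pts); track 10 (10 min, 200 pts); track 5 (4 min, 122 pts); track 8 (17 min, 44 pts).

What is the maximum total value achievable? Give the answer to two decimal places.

548.90

Take in order of value per unit:
- track 5 (122/4 per unit): all 4 → value 122, running total 122.00
- track 10 (200/10 per unit): all 10 → value 200, running total 322.00
- track 4 (181/24 per unit): all 24 → value 181, running total 503.00
- track 3 (153/30 per unit): 9 of 30 → value 9×153/30 = 45.9000, running total 548.90
Total 548.90.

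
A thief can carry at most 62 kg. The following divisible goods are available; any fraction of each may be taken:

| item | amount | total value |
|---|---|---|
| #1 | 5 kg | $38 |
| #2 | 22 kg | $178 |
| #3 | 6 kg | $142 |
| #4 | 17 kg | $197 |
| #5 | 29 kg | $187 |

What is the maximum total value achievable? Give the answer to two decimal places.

Take in order of value per unit:
- #3 (142/6 per unit): all 6 → value 142, running total 142.00
- #4 (197/17 per unit): all 17 → value 197, running total 339.00
- #2 (178/22 per unit): all 22 → value 178, running total 517.00
- #1 (38/5 per unit): all 5 → value 38, running total 555.00
- #5 (187/29 per unit): 12 of 29 → value 12×187/29 = 77.3793, running total 632.38
Total 632.38.

632.38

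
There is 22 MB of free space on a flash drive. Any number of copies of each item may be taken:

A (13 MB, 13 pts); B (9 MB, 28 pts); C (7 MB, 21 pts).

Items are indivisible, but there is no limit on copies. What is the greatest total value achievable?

Best value-per-unit is B at 28/9; filling with it alone gives 2×28 = 56.
Optimal mix: 3×C → size 21, value 63.

63 pts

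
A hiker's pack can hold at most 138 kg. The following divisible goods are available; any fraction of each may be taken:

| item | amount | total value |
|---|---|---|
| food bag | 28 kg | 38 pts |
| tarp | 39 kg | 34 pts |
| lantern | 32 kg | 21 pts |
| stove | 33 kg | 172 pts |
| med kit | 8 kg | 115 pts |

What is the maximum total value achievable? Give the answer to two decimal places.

378.69

Take in order of value per unit:
- med kit (115/8 per unit): all 8 → value 115, running total 115.00
- stove (172/33 per unit): all 33 → value 172, running total 287.00
- food bag (38/28 per unit): all 28 → value 38, running total 325.00
- tarp (34/39 per unit): all 39 → value 34, running total 359.00
- lantern (21/32 per unit): 30 of 32 → value 30×21/32 = 19.6875, running total 378.69
Total 378.69.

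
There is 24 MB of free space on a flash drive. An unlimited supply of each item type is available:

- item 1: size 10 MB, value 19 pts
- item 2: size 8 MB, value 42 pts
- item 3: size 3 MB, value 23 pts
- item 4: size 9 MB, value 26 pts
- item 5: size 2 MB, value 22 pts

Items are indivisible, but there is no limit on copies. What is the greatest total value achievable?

264 pts

Best value-per-unit is item 5 at 22/2, and filling with it alone uses size 12×2=24. No mix of the others beats 12×22 = 264.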